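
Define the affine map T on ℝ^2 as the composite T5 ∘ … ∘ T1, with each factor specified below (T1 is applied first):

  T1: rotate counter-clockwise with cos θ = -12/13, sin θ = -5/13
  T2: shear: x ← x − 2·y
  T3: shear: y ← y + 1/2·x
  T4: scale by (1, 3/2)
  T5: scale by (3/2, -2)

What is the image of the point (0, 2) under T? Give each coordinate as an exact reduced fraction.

T1 rotate counter-clockwise with cos θ = -12/13, sin θ = -5/13: (0, 2) → (10/13, -24/13)
T2 shear: x ← x − 2·y: (10/13, -24/13) → (58/13, -24/13)
T3 shear: y ← y + 1/2·x: (58/13, -24/13) → (58/13, 5/13)
T4 scale by (1, 3/2): (58/13, 5/13) → (58/13, 15/26)
T5 scale by (3/2, -2): (58/13, 15/26) → (87/13, -15/13)

T(p) = (87/13, -15/13)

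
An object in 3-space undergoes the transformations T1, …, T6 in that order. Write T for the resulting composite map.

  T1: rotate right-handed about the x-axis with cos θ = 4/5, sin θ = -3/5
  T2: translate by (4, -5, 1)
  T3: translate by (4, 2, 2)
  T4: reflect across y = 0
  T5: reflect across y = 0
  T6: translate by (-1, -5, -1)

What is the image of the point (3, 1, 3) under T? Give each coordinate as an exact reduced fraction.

T(p) = (10, -27/5, 19/5)

T1 rotate right-handed about the x-axis with cos θ = 4/5, sin θ = -3/5: (3, 1, 3) → (3, 13/5, 9/5)
T2 translate by (4, -5, 1): (3, 13/5, 9/5) → (7, -12/5, 14/5)
T3 translate by (4, 2, 2): (7, -12/5, 14/5) → (11, -2/5, 24/5)
T4 reflect across y = 0: (11, -2/5, 24/5) → (11, 2/5, 24/5)
T5 reflect across y = 0: (11, 2/5, 24/5) → (11, -2/5, 24/5)
T6 translate by (-1, -5, -1): (11, -2/5, 24/5) → (10, -27/5, 19/5)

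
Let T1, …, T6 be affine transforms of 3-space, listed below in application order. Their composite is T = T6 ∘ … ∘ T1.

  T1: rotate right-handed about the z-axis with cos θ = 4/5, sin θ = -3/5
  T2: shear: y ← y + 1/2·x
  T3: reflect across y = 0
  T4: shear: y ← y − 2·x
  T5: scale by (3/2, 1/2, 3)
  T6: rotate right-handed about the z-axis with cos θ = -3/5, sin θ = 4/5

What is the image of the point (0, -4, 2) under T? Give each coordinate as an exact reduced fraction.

T(p) = (-38/25, -141/25, 6)

T1 rotate right-handed about the z-axis with cos θ = 4/5, sin θ = -3/5: (0, -4, 2) → (-12/5, -16/5, 2)
T2 shear: y ← y + 1/2·x: (-12/5, -16/5, 2) → (-12/5, -22/5, 2)
T3 reflect across y = 0: (-12/5, -22/5, 2) → (-12/5, 22/5, 2)
T4 shear: y ← y − 2·x: (-12/5, 22/5, 2) → (-12/5, 46/5, 2)
T5 scale by (3/2, 1/2, 3): (-12/5, 46/5, 2) → (-18/5, 23/5, 6)
T6 rotate right-handed about the z-axis with cos θ = -3/5, sin θ = 4/5: (-18/5, 23/5, 6) → (-38/25, -141/25, 6)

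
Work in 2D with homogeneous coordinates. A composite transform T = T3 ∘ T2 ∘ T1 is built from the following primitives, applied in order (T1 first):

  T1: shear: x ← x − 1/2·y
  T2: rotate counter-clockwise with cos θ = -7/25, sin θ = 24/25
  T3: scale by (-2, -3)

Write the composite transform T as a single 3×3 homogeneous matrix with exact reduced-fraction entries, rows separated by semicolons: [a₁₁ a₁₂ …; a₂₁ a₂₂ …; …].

T1 = [1 -1/2 0; 0 1 0; 0 0 1]
T2·T1 = [-7/25 -41/50 0; 24/25 -19/25 0; 0 0 1]
T3·…·T1 = [14/25 41/25 0; -72/25 57/25 0; 0 0 1]

T = [14/25 41/25 0; -72/25 57/25 0; 0 0 1]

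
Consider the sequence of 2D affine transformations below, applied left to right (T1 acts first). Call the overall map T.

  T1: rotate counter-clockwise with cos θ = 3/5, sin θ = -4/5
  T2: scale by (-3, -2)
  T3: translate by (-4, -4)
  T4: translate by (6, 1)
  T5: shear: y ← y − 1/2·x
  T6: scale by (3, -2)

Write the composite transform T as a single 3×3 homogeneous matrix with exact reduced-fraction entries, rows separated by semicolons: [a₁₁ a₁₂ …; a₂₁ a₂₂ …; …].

T = [-27/5 -36/5 6; -5 0 8; 0 0 1]

T1 = [3/5 4/5 0; -4/5 3/5 0; 0 0 1]
T2·T1 = [-9/5 -12/5 0; 8/5 -6/5 0; 0 0 1]
T3·…·T1 = [-9/5 -12/5 -4; 8/5 -6/5 -4; 0 0 1]
T4·…·T1 = [-9/5 -12/5 2; 8/5 -6/5 -3; 0 0 1]
T5·…·T1 = [-9/5 -12/5 2; 5/2 0 -4; 0 0 1]
T6·…·T1 = [-27/5 -36/5 6; -5 0 8; 0 0 1]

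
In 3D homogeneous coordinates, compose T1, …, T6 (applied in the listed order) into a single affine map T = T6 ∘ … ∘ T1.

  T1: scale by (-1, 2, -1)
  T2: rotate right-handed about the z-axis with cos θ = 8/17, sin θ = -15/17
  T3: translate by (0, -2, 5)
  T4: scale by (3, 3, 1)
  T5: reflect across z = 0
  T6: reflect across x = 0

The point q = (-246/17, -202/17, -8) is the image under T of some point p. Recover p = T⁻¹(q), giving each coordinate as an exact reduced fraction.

T1 = [-1 0 0 0; 0 2 0 0; 0 0 -1 0; 0 0 0 1]
T2·T1 = [-8/17 30/17 0 0; 15/17 16/17 0 0; 0 0 -1 0; 0 0 0 1]
T3·…·T1 = [-8/17 30/17 0 0; 15/17 16/17 0 -2; 0 0 -1 5; 0 0 0 1]
T4·…·T1 = [-24/17 90/17 0 0; 45/17 48/17 0 -6; 0 0 -1 5; 0 0 0 1]
T5·…·T1 = [-24/17 90/17 0 0; 45/17 48/17 0 -6; 0 0 1 -5; 0 0 0 1]
T6·…·T1 = [24/17 -90/17 0 0; 45/17 48/17 0 -6; 0 0 1 -5; 0 0 0 1]
det M = 18; M⁻¹ = [8/51 5/17 0 30/17; -5/34 4/51 0 8/17; 0 0 1 5; 0 0 0 1]
M⁻¹ · (-246/17, -202/17, -8)ᵀ = (-4, 5/3, -3)ᵀ

p = (-4, 5/3, -3)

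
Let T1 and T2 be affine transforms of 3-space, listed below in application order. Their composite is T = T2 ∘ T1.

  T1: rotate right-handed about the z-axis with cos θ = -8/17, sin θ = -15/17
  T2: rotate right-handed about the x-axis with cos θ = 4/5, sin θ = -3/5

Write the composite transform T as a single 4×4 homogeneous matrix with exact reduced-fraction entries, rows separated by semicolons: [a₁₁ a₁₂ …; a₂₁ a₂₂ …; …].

T1 = [-8/17 15/17 0 0; -15/17 -8/17 0 0; 0 0 1 0; 0 0 0 1]
T2·T1 = [-8/17 15/17 0 0; -12/17 -32/85 3/5 0; 9/17 24/85 4/5 0; 0 0 0 1]

T = [-8/17 15/17 0 0; -12/17 -32/85 3/5 0; 9/17 24/85 4/5 0; 0 0 0 1]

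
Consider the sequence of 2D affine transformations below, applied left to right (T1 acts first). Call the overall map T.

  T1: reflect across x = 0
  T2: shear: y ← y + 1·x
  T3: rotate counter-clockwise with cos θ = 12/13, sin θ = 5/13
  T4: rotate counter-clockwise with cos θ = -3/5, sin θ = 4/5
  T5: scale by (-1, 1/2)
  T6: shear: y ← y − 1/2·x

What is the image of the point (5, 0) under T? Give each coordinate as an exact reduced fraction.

T(p) = (-89/13, 56/13)

T1 reflect across x = 0: (5, 0) → (-5, 0)
T2 shear: y ← y + 1·x: (-5, 0) → (-5, -5)
T3 rotate counter-clockwise with cos θ = 12/13, sin θ = 5/13: (-5, -5) → (-35/13, -85/13)
T4 rotate counter-clockwise with cos θ = -3/5, sin θ = 4/5: (-35/13, -85/13) → (89/13, 23/13)
T5 scale by (-1, 1/2): (89/13, 23/13) → (-89/13, 23/26)
T6 shear: y ← y − 1/2·x: (-89/13, 23/26) → (-89/13, 56/13)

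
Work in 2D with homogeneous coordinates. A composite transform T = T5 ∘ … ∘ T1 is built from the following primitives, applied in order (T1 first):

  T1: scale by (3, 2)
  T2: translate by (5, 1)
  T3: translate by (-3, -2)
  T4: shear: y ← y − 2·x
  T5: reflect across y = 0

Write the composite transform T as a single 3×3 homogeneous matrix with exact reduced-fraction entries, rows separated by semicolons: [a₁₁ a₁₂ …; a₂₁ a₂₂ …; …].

T = [3 0 2; 6 -2 5; 0 0 1]

T1 = [3 0 0; 0 2 0; 0 0 1]
T2·T1 = [3 0 5; 0 2 1; 0 0 1]
T3·…·T1 = [3 0 2; 0 2 -1; 0 0 1]
T4·…·T1 = [3 0 2; -6 2 -5; 0 0 1]
T5·…·T1 = [3 0 2; 6 -2 5; 0 0 1]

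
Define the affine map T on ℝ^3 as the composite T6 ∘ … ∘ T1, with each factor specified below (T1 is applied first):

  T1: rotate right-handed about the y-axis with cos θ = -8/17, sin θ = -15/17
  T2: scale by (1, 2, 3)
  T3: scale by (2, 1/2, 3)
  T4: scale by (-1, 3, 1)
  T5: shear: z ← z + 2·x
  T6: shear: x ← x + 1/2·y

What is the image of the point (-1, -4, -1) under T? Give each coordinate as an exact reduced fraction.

T(p) = (-148/17, -12, -155/17)

T1 rotate right-handed about the y-axis with cos θ = -8/17, sin θ = -15/17: (-1, -4, -1) → (23/17, -4, -7/17)
T2 scale by (1, 2, 3): (23/17, -4, -7/17) → (23/17, -8, -21/17)
T3 scale by (2, 1/2, 3): (23/17, -8, -21/17) → (46/17, -4, -63/17)
T4 scale by (-1, 3, 1): (46/17, -4, -63/17) → (-46/17, -12, -63/17)
T5 shear: z ← z + 2·x: (-46/17, -12, -63/17) → (-46/17, -12, -155/17)
T6 shear: x ← x + 1/2·y: (-46/17, -12, -155/17) → (-148/17, -12, -155/17)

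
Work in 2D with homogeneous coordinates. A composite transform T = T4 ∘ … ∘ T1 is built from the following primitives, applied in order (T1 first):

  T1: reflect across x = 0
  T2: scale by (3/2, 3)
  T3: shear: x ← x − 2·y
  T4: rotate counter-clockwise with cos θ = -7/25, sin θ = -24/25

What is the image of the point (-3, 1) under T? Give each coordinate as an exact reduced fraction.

T(p) = (33/10, 3/5)

T1 reflect across x = 0: (-3, 1) → (3, 1)
T2 scale by (3/2, 3): (3, 1) → (9/2, 3)
T3 shear: x ← x − 2·y: (9/2, 3) → (-3/2, 3)
T4 rotate counter-clockwise with cos θ = -7/25, sin θ = -24/25: (-3/2, 3) → (33/10, 3/5)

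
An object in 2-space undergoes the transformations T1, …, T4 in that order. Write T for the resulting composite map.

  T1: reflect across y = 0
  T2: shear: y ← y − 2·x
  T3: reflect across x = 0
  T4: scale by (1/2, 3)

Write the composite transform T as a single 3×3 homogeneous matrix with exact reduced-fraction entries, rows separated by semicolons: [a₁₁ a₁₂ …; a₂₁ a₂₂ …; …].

T = [-1/2 0 0; -6 -3 0; 0 0 1]

T1 = [1 0 0; 0 -1 0; 0 0 1]
T2·T1 = [1 0 0; -2 -1 0; 0 0 1]
T3·…·T1 = [-1 0 0; -2 -1 0; 0 0 1]
T4·…·T1 = [-1/2 0 0; -6 -3 0; 0 0 1]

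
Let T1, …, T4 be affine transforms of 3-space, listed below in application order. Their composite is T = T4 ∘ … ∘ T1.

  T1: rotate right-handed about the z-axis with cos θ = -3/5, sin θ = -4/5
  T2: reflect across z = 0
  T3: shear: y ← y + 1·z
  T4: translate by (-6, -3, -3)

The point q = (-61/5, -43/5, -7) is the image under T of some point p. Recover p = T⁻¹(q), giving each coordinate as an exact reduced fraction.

p = (5, -4, 4)

T1 = [-3/5 4/5 0 0; -4/5 -3/5 0 0; 0 0 1 0; 0 0 0 1]
T2·T1 = [-3/5 4/5 0 0; -4/5 -3/5 0 0; 0 0 -1 0; 0 0 0 1]
T3·…·T1 = [-3/5 4/5 0 0; -4/5 -3/5 -1 0; 0 0 -1 0; 0 0 0 1]
T4·…·T1 = [-3/5 4/5 0 -6; -4/5 -3/5 -1 -3; 0 0 -1 -3; 0 0 0 1]
det M = -1; M⁻¹ = [-3/5 -4/5 4/5 -18/5; 4/5 -3/5 3/5 24/5; 0 0 -1 -3; 0 0 0 1]
M⁻¹ · (-61/5, -43/5, -7)ᵀ = (5, -4, 4)ᵀ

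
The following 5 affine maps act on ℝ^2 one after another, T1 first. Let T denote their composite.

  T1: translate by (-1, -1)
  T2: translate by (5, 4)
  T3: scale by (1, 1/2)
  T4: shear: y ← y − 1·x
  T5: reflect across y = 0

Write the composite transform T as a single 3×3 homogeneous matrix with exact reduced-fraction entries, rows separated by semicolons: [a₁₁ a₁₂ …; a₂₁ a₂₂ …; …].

T1 = [1 0 -1; 0 1 -1; 0 0 1]
T2·T1 = [1 0 4; 0 1 3; 0 0 1]
T3·…·T1 = [1 0 4; 0 1/2 3/2; 0 0 1]
T4·…·T1 = [1 0 4; -1 1/2 -5/2; 0 0 1]
T5·…·T1 = [1 0 4; 1 -1/2 5/2; 0 0 1]

T = [1 0 4; 1 -1/2 5/2; 0 0 1]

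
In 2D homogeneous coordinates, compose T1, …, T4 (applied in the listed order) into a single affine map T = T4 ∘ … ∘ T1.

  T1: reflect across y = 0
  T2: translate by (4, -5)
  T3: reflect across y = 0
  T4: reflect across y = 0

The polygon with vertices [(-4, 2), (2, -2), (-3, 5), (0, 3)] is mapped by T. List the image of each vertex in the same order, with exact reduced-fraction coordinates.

image vertices: (0, -7), (6, -3), (1, -10), (4, -8)

T1 reflect across y = 0: (-4, 2) → (-4, -2); (2, -2) → (2, 2); (-3, 5) → (-3, -5); (0, 3) → (0, -3)
T2 translate by (4, -5): (-4, -2) → (0, -7); (2, 2) → (6, -3); (-3, -5) → (1, -10); (0, -3) → (4, -8)
T3 reflect across y = 0: (0, -7) → (0, 7); (6, -3) → (6, 3); (1, -10) → (1, 10); (4, -8) → (4, 8)
T4 reflect across y = 0: (0, 7) → (0, -7); (6, 3) → (6, -3); (1, 10) → (1, -10); (4, 8) → (4, -8)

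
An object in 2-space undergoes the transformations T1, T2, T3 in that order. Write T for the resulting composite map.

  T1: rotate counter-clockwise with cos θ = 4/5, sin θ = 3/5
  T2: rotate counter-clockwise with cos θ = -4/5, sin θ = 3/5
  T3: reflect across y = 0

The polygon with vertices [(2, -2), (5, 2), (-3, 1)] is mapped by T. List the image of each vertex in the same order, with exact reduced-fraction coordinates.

image vertices: (-2, -2), (-5, 2), (3, 1)

T1 rotate counter-clockwise with cos θ = 4/5, sin θ = 3/5: (2, -2) → (14/5, -2/5); (5, 2) → (14/5, 23/5); (-3, 1) → (-3, -1)
T2 rotate counter-clockwise with cos θ = -4/5, sin θ = 3/5: (14/5, -2/5) → (-2, 2); (14/5, 23/5) → (-5, -2); (-3, -1) → (3, -1)
T3 reflect across y = 0: (-2, 2) → (-2, -2); (-5, -2) → (-5, 2); (3, -1) → (3, 1)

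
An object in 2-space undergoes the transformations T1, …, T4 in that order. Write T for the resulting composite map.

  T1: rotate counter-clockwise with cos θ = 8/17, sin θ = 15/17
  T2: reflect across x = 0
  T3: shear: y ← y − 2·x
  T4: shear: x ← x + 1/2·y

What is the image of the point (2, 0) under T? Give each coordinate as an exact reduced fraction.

T1 rotate counter-clockwise with cos θ = 8/17, sin θ = 15/17: (2, 0) → (16/17, 30/17)
T2 reflect across x = 0: (16/17, 30/17) → (-16/17, 30/17)
T3 shear: y ← y − 2·x: (-16/17, 30/17) → (-16/17, 62/17)
T4 shear: x ← x + 1/2·y: (-16/17, 62/17) → (15/17, 62/17)

T(p) = (15/17, 62/17)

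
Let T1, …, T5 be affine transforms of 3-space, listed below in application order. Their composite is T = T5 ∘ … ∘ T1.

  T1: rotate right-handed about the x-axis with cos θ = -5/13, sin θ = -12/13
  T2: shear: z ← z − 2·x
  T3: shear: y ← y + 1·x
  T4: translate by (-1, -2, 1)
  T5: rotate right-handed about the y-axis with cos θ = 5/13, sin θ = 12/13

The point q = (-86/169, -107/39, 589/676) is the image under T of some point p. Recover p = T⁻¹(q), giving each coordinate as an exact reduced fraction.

T1 = [1 0 0 0; 0 -5/13 12/13 0; 0 -12/13 -5/13 0; 0 0 0 1]
T2·T1 = [1 0 0 0; 0 -5/13 12/13 0; -2 -12/13 -5/13 0; 0 0 0 1]
T3·…·T1 = [1 0 0 0; 1 -5/13 12/13 0; -2 -12/13 -5/13 0; 0 0 0 1]
T4·…·T1 = [1 0 0 -1; 1 -5/13 12/13 -2; -2 -12/13 -5/13 1; 0 0 0 1]
T5·…·T1 = [-19/13 -144/169 -60/169 7/13; 1 -5/13 12/13 -2; -22/13 -60/169 -25/169 17/13; 0 0 0 1]
det M = 1; M⁻¹ = [5/13 0 -12/13 1; -239/169 -5/13 168/169 -17/13; -170/169 12/13 239/169 7/13; 0 0 0 1]
M⁻¹ · (-86/169, -107/39, 589/676)ᵀ = (0, 4/3, -1/4)ᵀ

p = (0, 4/3, -1/4)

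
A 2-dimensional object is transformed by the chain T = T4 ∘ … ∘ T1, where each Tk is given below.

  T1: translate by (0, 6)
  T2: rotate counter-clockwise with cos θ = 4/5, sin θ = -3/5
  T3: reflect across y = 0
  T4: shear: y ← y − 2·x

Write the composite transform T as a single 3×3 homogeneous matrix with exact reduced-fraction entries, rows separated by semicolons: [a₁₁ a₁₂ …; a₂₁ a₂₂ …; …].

T1 = [1 0 0; 0 1 6; 0 0 1]
T2·T1 = [4/5 3/5 18/5; -3/5 4/5 24/5; 0 0 1]
T3·…·T1 = [4/5 3/5 18/5; 3/5 -4/5 -24/5; 0 0 1]
T4·…·T1 = [4/5 3/5 18/5; -1 -2 -12; 0 0 1]

T = [4/5 3/5 18/5; -1 -2 -12; 0 0 1]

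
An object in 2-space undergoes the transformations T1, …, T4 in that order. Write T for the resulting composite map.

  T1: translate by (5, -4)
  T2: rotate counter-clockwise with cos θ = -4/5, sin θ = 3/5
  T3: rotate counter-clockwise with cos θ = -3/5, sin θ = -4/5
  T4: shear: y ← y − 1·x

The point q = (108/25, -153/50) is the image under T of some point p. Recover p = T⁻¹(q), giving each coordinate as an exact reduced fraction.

T1 = [1 0 5; 0 1 -4; 0 0 1]
T2·T1 = [-4/5 -3/5 -8/5; 3/5 -4/5 31/5; 0 0 1]
T3·…·T1 = [24/25 -7/25 148/25; 7/25 24/25 -61/25; 0 0 1]
T4·…·T1 = [24/25 -7/25 148/25; -17/25 31/25 -209/25; 0 0 1]
det M = 1; M⁻¹ = [31/25 7/25 -5; 17/25 24/25 4; 0 0 1]
M⁻¹ · (108/25, -153/50)ᵀ = (-1/2, 4)ᵀ

p = (-1/2, 4)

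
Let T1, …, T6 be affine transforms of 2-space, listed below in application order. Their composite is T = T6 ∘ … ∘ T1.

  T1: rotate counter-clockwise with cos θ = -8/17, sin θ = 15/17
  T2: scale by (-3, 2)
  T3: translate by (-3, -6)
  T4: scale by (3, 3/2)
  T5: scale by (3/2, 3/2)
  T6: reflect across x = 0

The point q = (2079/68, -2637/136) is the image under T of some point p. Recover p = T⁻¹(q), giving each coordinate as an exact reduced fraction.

p = (-7/4, -1/2)

T1 = [-8/17 -15/17 0; 15/17 -8/17 0; 0 0 1]
T2·T1 = [24/17 45/17 0; 30/17 -16/17 0; 0 0 1]
T3·…·T1 = [24/17 45/17 -3; 30/17 -16/17 -6; 0 0 1]
T4·…·T1 = [72/17 135/17 -9; 45/17 -24/17 -9; 0 0 1]
T5·…·T1 = [108/17 405/34 -27/2; 135/34 -36/17 -27/2; 0 0 1]
T6·…·T1 = [-108/17 -405/34 27/2; 135/34 -36/17 -27/2; 0 0 1]
det M = 243/4; M⁻¹ = [-16/459 10/51 53/17; -10/153 -16/153 -9/17; 0 0 1]
M⁻¹ · (2079/68, -2637/136)ᵀ = (-7/4, -1/2)ᵀ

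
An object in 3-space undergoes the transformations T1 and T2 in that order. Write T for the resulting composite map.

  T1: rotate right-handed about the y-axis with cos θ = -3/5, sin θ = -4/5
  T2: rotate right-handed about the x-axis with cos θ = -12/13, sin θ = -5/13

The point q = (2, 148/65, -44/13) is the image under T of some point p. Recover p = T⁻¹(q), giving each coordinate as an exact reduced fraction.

T1 = [-3/5 0 -4/5 0; 0 1 0 0; 4/5 0 -3/5 0; 0 0 0 1]
T2·T1 = [-3/5 0 -4/5 0; 4/13 -12/13 -3/13 0; -48/65 -5/13 36/65 0; 0 0 0 1]
det M = 1; M⁻¹ = [-3/5 4/13 -48/65 0; 0 -12/13 -5/13 0; -4/5 -3/13 36/65 0; 0 0 0 1]
M⁻¹ · (2, 148/65, -44/13)ᵀ = (2, -4/5, -4)ᵀ

p = (2, -4/5, -4)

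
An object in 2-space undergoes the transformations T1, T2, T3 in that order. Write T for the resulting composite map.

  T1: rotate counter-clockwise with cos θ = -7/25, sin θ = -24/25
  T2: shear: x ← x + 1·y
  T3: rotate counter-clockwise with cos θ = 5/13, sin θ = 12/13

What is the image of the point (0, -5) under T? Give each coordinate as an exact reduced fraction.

T(p) = (-13/5, -13/5)

T1 rotate counter-clockwise with cos θ = -7/25, sin θ = -24/25: (0, -5) → (-24/5, 7/5)
T2 shear: x ← x + 1·y: (-24/5, 7/5) → (-17/5, 7/5)
T3 rotate counter-clockwise with cos θ = 5/13, sin θ = 12/13: (-17/5, 7/5) → (-13/5, -13/5)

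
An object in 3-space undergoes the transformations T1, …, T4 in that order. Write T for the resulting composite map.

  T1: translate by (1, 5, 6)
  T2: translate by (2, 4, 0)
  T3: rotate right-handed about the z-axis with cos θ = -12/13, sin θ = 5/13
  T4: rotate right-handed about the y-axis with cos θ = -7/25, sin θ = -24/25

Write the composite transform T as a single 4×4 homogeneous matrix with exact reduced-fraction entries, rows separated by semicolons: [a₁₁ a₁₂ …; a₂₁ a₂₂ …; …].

T = [84/325 7/65 -24/25 -261/65; 5/13 -12/13 0 -93/13; -288/325 -24/65 -7/25 -498/65; 0 0 0 1]

T1 = [1 0 0 1; 0 1 0 5; 0 0 1 6; 0 0 0 1]
T2·T1 = [1 0 0 3; 0 1 0 9; 0 0 1 6; 0 0 0 1]
T3·…·T1 = [-12/13 -5/13 0 -81/13; 5/13 -12/13 0 -93/13; 0 0 1 6; 0 0 0 1]
T4·…·T1 = [84/325 7/65 -24/25 -261/65; 5/13 -12/13 0 -93/13; -288/325 -24/65 -7/25 -498/65; 0 0 0 1]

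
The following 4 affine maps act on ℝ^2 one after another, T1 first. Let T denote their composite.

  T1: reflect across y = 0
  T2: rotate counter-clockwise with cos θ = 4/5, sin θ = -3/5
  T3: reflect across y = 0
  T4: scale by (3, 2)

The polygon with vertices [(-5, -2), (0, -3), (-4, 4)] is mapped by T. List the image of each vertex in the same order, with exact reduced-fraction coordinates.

image vertices: (-42/5, -46/5), (27/5, -24/5), (-84/5, 8/5)

T1 reflect across y = 0: (-5, -2) → (-5, 2); (0, -3) → (0, 3); (-4, 4) → (-4, -4)
T2 rotate counter-clockwise with cos θ = 4/5, sin θ = -3/5: (-5, 2) → (-14/5, 23/5); (0, 3) → (9/5, 12/5); (-4, -4) → (-28/5, -4/5)
T3 reflect across y = 0: (-14/5, 23/5) → (-14/5, -23/5); (9/5, 12/5) → (9/5, -12/5); (-28/5, -4/5) → (-28/5, 4/5)
T4 scale by (3, 2): (-14/5, -23/5) → (-42/5, -46/5); (9/5, -12/5) → (27/5, -24/5); (-28/5, 4/5) → (-84/5, 8/5)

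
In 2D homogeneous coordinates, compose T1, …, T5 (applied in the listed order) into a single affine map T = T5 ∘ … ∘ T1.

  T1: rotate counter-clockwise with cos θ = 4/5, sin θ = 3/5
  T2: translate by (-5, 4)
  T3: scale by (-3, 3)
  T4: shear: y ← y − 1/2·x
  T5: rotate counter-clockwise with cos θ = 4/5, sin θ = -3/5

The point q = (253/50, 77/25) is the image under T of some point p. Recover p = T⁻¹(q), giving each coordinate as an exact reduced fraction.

T1 = [4/5 -3/5 0; 3/5 4/5 0; 0 0 1]
T2·T1 = [4/5 -3/5 -5; 3/5 4/5 4; 0 0 1]
T3·…·T1 = [-12/5 9/5 15; 9/5 12/5 12; 0 0 1]
T4·…·T1 = [-12/5 9/5 15; 3 3/2 9/2; 0 0 1]
T5·…·T1 = [-3/25 117/50 147/10; 96/25 3/25 -27/5; 0 0 1]
det M = -9; M⁻¹ = [-1/75 13/50 8/5; 32/75 1/75 -31/5; 0 0 1]
M⁻¹ · (253/50, 77/25)ᵀ = (7/3, -4)ᵀ

p = (7/3, -4)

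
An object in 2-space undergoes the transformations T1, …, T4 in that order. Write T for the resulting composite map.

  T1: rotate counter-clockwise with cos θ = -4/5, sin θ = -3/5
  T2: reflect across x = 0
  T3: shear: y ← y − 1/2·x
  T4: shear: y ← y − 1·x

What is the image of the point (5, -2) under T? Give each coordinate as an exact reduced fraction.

T1 rotate counter-clockwise with cos θ = -4/5, sin θ = -3/5: (5, -2) → (-26/5, -7/5)
T2 reflect across x = 0: (-26/5, -7/5) → (26/5, -7/5)
T3 shear: y ← y − 1/2·x: (26/5, -7/5) → (26/5, -4)
T4 shear: y ← y − 1·x: (26/5, -4) → (26/5, -46/5)

T(p) = (26/5, -46/5)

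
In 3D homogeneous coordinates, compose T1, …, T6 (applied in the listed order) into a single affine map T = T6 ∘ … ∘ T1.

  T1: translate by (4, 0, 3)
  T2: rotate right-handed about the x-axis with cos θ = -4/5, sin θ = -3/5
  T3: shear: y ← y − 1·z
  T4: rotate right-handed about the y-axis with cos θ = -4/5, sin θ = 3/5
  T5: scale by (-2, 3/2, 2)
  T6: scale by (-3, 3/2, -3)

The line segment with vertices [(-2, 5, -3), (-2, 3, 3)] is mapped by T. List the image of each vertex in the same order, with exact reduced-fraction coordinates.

image vertices: (-102/5, -9/4, -36/5), (-834/25, 351/20, -612/25)

T1 translate by (4, 0, 3): (-2, 5, -3) → (2, 5, 0); (-2, 3, 3) → (2, 3, 6)
T2 rotate right-handed about the x-axis with cos θ = -4/5, sin θ = -3/5: (2, 5, 0) → (2, -4, -3); (2, 3, 6) → (2, 6/5, -33/5)
T3 shear: y ← y − 1·z: (2, -4, -3) → (2, -1, -3); (2, 6/5, -33/5) → (2, 39/5, -33/5)
T4 rotate right-handed about the y-axis with cos θ = -4/5, sin θ = 3/5: (2, -1, -3) → (-17/5, -1, 6/5); (2, 39/5, -33/5) → (-139/25, 39/5, 102/25)
T5 scale by (-2, 3/2, 2): (-17/5, -1, 6/5) → (34/5, -3/2, 12/5); (-139/25, 39/5, 102/25) → (278/25, 117/10, 204/25)
T6 scale by (-3, 3/2, -3): (34/5, -3/2, 12/5) → (-102/5, -9/4, -36/5); (278/25, 117/10, 204/25) → (-834/25, 351/20, -612/25)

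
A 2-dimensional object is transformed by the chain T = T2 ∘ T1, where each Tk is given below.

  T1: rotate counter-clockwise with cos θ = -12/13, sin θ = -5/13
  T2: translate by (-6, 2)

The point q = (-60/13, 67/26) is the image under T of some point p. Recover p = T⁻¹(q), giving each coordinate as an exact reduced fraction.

T1 = [-12/13 5/13 0; -5/13 -12/13 0; 0 0 1]
T2·T1 = [-12/13 5/13 -6; -5/13 -12/13 2; 0 0 1]
det M = 1; M⁻¹ = [-12/13 -5/13 -62/13; 5/13 -12/13 54/13; 0 0 1]
M⁻¹ · (-60/13, 67/26)ᵀ = (-3/2, 0)ᵀ

p = (-3/2, 0)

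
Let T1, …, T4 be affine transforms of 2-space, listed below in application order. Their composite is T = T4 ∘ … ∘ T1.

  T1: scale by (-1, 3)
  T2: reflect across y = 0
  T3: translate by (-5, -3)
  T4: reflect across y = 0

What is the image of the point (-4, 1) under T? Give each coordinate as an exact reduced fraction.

T1 scale by (-1, 3): (-4, 1) → (4, 3)
T2 reflect across y = 0: (4, 3) → (4, -3)
T3 translate by (-5, -3): (4, -3) → (-1, -6)
T4 reflect across y = 0: (-1, -6) → (-1, 6)

T(p) = (-1, 6)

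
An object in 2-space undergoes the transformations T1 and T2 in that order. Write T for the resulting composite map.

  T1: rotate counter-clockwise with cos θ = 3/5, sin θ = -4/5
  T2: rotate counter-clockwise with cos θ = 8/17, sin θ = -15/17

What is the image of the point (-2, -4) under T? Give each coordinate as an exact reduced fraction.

T1 rotate counter-clockwise with cos θ = 3/5, sin θ = -4/5: (-2, -4) → (-22/5, -4/5)
T2 rotate counter-clockwise with cos θ = 8/17, sin θ = -15/17: (-22/5, -4/5) → (-236/85, 298/85)

T(p) = (-236/85, 298/85)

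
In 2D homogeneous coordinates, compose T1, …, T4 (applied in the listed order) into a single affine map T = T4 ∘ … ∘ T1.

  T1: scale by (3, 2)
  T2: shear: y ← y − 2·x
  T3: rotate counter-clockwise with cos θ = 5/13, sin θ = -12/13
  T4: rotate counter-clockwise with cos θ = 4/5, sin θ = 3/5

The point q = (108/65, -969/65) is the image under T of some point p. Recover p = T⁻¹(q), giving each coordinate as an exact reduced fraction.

T1 = [3 0 0; 0 2 0; 0 0 1]
T2·T1 = [3 0 0; -6 2 0; 0 0 1]
T3·…·T1 = [-57/13 24/13 0; -66/13 10/13 0; 0 0 1]
T4·…·T1 = [-6/13 66/65 0; -87/13 112/65 0; 0 0 1]
det M = 6; M⁻¹ = [56/195 -11/65 0; 29/26 -1/13 0; 0 0 1]
M⁻¹ · (108/65, -969/65)ᵀ = (3, 3)ᵀ

p = (3, 3)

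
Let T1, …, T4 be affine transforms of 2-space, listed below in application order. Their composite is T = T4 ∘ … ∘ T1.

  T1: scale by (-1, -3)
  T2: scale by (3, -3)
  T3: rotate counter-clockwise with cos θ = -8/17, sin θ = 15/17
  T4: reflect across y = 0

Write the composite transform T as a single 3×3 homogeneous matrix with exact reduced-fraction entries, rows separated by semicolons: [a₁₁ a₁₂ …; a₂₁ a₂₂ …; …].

T1 = [-1 0 0; 0 -3 0; 0 0 1]
T2·T1 = [-3 0 0; 0 9 0; 0 0 1]
T3·…·T1 = [24/17 -135/17 0; -45/17 -72/17 0; 0 0 1]
T4·…·T1 = [24/17 -135/17 0; 45/17 72/17 0; 0 0 1]

T = [24/17 -135/17 0; 45/17 72/17 0; 0 0 1]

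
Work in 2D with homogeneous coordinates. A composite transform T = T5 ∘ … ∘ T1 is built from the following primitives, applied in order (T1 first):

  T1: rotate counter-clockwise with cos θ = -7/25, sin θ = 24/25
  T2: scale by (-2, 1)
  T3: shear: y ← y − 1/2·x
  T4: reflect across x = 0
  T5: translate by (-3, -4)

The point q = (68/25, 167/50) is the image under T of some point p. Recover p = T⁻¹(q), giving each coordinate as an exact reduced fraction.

T1 = [-7/25 -24/25 0; 24/25 -7/25 0; 0 0 1]
T2·T1 = [14/25 48/25 0; 24/25 -7/25 0; 0 0 1]
T3·…·T1 = [14/25 48/25 0; 17/25 -31/25 0; 0 0 1]
T4·…·T1 = [-14/25 -48/25 0; 17/25 -31/25 0; 0 0 1]
T5·…·T1 = [-14/25 -48/25 -3; 17/25 -31/25 -4; 0 0 1]
det M = 2; M⁻¹ = [-31/50 24/25 99/50; -17/50 -7/25 -107/50; 0 0 1]
M⁻¹ · (68/25, 167/50)ᵀ = (7/2, -4)ᵀ

p = (7/2, -4)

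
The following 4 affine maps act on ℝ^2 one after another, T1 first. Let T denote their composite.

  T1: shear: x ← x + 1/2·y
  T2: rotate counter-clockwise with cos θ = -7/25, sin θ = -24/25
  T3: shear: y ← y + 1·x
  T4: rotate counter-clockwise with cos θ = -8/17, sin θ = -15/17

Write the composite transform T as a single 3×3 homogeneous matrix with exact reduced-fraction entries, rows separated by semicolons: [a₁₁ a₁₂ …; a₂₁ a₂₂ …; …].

T = [-409/425 -283/850 0; 353/425 -639/850 0; 0 0 1]

T1 = [1 1/2 0; 0 1 0; 0 0 1]
T2·T1 = [-7/25 41/50 0; -24/25 -19/25 0; 0 0 1]
T3·…·T1 = [-7/25 41/50 0; -31/25 3/50 0; 0 0 1]
T4·…·T1 = [-409/425 -283/850 0; 353/425 -639/850 0; 0 0 1]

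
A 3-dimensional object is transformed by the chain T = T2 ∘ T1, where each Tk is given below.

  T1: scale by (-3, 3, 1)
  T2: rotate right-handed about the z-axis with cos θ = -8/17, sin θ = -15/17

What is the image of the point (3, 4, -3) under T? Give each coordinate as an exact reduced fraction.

T(p) = (252/17, 39/17, -3)

T1 scale by (-3, 3, 1): (3, 4, -3) → (-9, 12, -3)
T2 rotate right-handed about the z-axis with cos θ = -8/17, sin θ = -15/17: (-9, 12, -3) → (252/17, 39/17, -3)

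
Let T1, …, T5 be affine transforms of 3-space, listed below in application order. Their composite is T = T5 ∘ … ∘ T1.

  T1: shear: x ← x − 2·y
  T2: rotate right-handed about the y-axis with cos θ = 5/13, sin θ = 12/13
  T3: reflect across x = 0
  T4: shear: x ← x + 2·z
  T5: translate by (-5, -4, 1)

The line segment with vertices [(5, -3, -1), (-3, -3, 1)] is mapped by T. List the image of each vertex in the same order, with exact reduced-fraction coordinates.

T1 shear: x ← x − 2·y: (5, -3, -1) → (11, -3, -1); (-3, -3, 1) → (3, -3, 1)
T2 rotate right-handed about the y-axis with cos θ = 5/13, sin θ = 12/13: (11, -3, -1) → (43/13, -3, -137/13); (3, -3, 1) → (27/13, -3, -31/13)
T3 reflect across x = 0: (43/13, -3, -137/13) → (-43/13, -3, -137/13); (27/13, -3, -31/13) → (-27/13, -3, -31/13)
T4 shear: x ← x + 2·z: (-43/13, -3, -137/13) → (-317/13, -3, -137/13); (-27/13, -3, -31/13) → (-89/13, -3, -31/13)
T5 translate by (-5, -4, 1): (-317/13, -3, -137/13) → (-382/13, -7, -124/13); (-89/13, -3, -31/13) → (-154/13, -7, -18/13)

image vertices: (-382/13, -7, -124/13), (-154/13, -7, -18/13)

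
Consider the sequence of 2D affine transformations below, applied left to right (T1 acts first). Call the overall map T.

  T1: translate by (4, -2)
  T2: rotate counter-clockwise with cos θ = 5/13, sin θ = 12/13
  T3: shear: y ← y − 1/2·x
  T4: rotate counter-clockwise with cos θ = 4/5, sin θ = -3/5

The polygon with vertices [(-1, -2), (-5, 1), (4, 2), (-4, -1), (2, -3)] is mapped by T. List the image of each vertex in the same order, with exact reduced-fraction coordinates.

image vertices: (411/130, -251/65), (-67/130, -103/65), (388/65, 184/65), (9/13, -48/13), (366/65, -262/65)

T1 translate by (4, -2): (-1, -2) → (3, -4); (-5, 1) → (-1, -1); (4, 2) → (8, 0); (-4, -1) → (0, -3); (2, -3) → (6, -5)
T2 rotate counter-clockwise with cos θ = 5/13, sin θ = 12/13: (3, -4) → (63/13, 16/13); (-1, -1) → (7/13, -17/13); (8, 0) → (40/13, 96/13); (0, -3) → (36/13, -15/13); (6, -5) → (90/13, 47/13)
T3 shear: y ← y − 1/2·x: (63/13, 16/13) → (63/13, -31/26); (7/13, -17/13) → (7/13, -41/26); (40/13, 96/13) → (40/13, 76/13); (36/13, -15/13) → (36/13, -33/13); (90/13, 47/13) → (90/13, 2/13)
T4 rotate counter-clockwise with cos θ = 4/5, sin θ = -3/5: (63/13, -31/26) → (411/130, -251/65); (7/13, -41/26) → (-67/130, -103/65); (40/13, 76/13) → (388/65, 184/65); (36/13, -33/13) → (9/13, -48/13); (90/13, 2/13) → (366/65, -262/65)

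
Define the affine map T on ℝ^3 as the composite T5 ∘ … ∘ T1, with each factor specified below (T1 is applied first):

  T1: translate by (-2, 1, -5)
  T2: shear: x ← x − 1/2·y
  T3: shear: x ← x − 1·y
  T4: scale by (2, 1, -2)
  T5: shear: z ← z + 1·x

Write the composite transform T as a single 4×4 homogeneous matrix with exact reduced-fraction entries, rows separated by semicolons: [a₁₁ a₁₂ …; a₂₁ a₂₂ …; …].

T = [2 -3 0 -7; 0 1 0 1; 2 -3 -2 3; 0 0 0 1]

T1 = [1 0 0 -2; 0 1 0 1; 0 0 1 -5; 0 0 0 1]
T2·T1 = [1 -1/2 0 -5/2; 0 1 0 1; 0 0 1 -5; 0 0 0 1]
T3·…·T1 = [1 -3/2 0 -7/2; 0 1 0 1; 0 0 1 -5; 0 0 0 1]
T4·…·T1 = [2 -3 0 -7; 0 1 0 1; 0 0 -2 10; 0 0 0 1]
T5·…·T1 = [2 -3 0 -7; 0 1 0 1; 2 -3 -2 3; 0 0 0 1]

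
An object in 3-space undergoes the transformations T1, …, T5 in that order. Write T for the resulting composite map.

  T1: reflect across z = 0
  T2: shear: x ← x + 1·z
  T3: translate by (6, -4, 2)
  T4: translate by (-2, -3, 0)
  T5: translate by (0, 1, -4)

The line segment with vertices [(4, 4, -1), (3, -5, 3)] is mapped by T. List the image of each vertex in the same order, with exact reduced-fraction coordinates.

image vertices: (9, -2, -1), (4, -11, -5)

T1 reflect across z = 0: (4, 4, -1) → (4, 4, 1); (3, -5, 3) → (3, -5, -3)
T2 shear: x ← x + 1·z: (4, 4, 1) → (5, 4, 1); (3, -5, -3) → (0, -5, -3)
T3 translate by (6, -4, 2): (5, 4, 1) → (11, 0, 3); (0, -5, -3) → (6, -9, -1)
T4 translate by (-2, -3, 0): (11, 0, 3) → (9, -3, 3); (6, -9, -1) → (4, -12, -1)
T5 translate by (0, 1, -4): (9, -3, 3) → (9, -2, -1); (4, -12, -1) → (4, -11, -5)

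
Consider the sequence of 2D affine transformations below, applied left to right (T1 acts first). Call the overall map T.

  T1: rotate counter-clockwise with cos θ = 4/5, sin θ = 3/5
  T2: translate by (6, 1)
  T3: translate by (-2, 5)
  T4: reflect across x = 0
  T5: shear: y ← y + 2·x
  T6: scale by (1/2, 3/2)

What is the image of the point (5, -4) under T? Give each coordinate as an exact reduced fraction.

T1 rotate counter-clockwise with cos θ = 4/5, sin θ = 3/5: (5, -4) → (32/5, -1/5)
T2 translate by (6, 1): (32/5, -1/5) → (62/5, 4/5)
T3 translate by (-2, 5): (62/5, 4/5) → (52/5, 29/5)
T4 reflect across x = 0: (52/5, 29/5) → (-52/5, 29/5)
T5 shear: y ← y + 2·x: (-52/5, 29/5) → (-52/5, -15)
T6 scale by (1/2, 3/2): (-52/5, -15) → (-26/5, -45/2)

T(p) = (-26/5, -45/2)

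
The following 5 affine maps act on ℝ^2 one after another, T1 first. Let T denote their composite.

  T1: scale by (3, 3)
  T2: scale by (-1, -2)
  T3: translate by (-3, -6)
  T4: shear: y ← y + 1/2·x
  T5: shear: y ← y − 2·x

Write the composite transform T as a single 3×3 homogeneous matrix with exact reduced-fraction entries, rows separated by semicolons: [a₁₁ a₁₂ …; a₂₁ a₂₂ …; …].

T = [-3 0 -3; 9/2 -6 -3/2; 0 0 1]

T1 = [3 0 0; 0 3 0; 0 0 1]
T2·T1 = [-3 0 0; 0 -6 0; 0 0 1]
T3·…·T1 = [-3 0 -3; 0 -6 -6; 0 0 1]
T4·…·T1 = [-3 0 -3; -3/2 -6 -15/2; 0 0 1]
T5·…·T1 = [-3 0 -3; 9/2 -6 -3/2; 0 0 1]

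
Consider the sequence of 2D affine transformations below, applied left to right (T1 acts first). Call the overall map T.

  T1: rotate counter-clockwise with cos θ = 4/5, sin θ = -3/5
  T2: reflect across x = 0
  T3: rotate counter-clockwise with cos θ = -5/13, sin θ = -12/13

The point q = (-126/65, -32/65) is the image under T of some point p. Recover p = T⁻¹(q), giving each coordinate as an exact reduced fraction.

T1 = [4/5 3/5 0; -3/5 4/5 0; 0 0 1]
T2·T1 = [-4/5 -3/5 0; -3/5 4/5 0; 0 0 1]
T3·…·T1 = [-16/65 63/65 0; 63/65 16/65 0; 0 0 1]
det M = -1; M⁻¹ = [-16/65 63/65 0; 63/65 16/65 0; 0 0 1]
M⁻¹ · (-126/65, -32/65)ᵀ = (0, -2)ᵀ

p = (0, -2)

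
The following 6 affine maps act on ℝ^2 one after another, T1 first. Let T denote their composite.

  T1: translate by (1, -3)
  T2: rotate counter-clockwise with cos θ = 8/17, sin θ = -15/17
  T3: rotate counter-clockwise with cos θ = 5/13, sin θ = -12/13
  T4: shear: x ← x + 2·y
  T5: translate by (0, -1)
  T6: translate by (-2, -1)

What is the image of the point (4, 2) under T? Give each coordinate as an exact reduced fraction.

T1 translate by (1, -3): (4, 2) → (5, -1)
T2 rotate counter-clockwise with cos θ = 8/17, sin θ = -15/17: (5, -1) → (25/17, -83/17)
T3 rotate counter-clockwise with cos θ = 5/13, sin θ = -12/13: (25/17, -83/17) → (-67/17, -55/17)
T4 shear: x ← x + 2·y: (-67/17, -55/17) → (-177/17, -55/17)
T5 translate by (0, -1): (-177/17, -55/17) → (-177/17, -72/17)
T6 translate by (-2, -1): (-177/17, -72/17) → (-211/17, -89/17)

T(p) = (-211/17, -89/17)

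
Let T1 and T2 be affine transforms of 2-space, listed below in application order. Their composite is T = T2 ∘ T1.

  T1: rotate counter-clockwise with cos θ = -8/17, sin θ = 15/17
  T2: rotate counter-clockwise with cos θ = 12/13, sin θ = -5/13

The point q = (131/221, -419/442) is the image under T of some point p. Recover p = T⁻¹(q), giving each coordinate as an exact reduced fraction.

T1 = [-8/17 -15/17 0; 15/17 -8/17 0; 0 0 1]
T2·T1 = [-21/221 -220/221 0; 220/221 -21/221 0; 0 0 1]
det M = 1; M⁻¹ = [-21/221 220/221 0; -220/221 -21/221 0; 0 0 1]
M⁻¹ · (131/221, -419/442)ᵀ = (-1, -1/2)ᵀ

p = (-1, -1/2)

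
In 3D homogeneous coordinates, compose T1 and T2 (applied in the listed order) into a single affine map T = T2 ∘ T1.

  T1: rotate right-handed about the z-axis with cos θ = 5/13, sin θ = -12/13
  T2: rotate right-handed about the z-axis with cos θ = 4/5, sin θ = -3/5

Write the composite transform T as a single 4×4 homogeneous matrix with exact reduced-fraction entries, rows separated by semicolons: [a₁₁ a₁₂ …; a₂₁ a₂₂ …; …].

T = [-16/65 63/65 0 0; -63/65 -16/65 0 0; 0 0 1 0; 0 0 0 1]

T1 = [5/13 12/13 0 0; -12/13 5/13 0 0; 0 0 1 0; 0 0 0 1]
T2·T1 = [-16/65 63/65 0 0; -63/65 -16/65 0 0; 0 0 1 0; 0 0 0 1]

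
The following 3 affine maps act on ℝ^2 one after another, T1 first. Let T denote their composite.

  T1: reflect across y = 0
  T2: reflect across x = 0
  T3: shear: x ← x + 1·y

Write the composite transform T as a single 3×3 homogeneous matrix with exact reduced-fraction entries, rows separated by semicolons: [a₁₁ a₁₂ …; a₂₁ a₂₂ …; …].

T = [-1 -1 0; 0 -1 0; 0 0 1]

T1 = [1 0 0; 0 -1 0; 0 0 1]
T2·T1 = [-1 0 0; 0 -1 0; 0 0 1]
T3·…·T1 = [-1 -1 0; 0 -1 0; 0 0 1]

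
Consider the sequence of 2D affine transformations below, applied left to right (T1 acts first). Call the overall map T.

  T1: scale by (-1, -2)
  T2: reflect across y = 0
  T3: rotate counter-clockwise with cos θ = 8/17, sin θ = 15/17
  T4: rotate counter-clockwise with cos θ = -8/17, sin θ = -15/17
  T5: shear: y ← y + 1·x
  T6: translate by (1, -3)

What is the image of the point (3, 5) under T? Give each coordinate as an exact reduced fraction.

T(p) = (2206/289, 3380/289)

T1 scale by (-1, -2): (3, 5) → (-3, -10)
T2 reflect across y = 0: (-3, -10) → (-3, 10)
T3 rotate counter-clockwise with cos θ = 8/17, sin θ = 15/17: (-3, 10) → (-174/17, 35/17)
T4 rotate counter-clockwise with cos θ = -8/17, sin θ = -15/17: (-174/17, 35/17) → (1917/289, 2330/289)
T5 shear: y ← y + 1·x: (1917/289, 2330/289) → (1917/289, 4247/289)
T6 translate by (1, -3): (1917/289, 4247/289) → (2206/289, 3380/289)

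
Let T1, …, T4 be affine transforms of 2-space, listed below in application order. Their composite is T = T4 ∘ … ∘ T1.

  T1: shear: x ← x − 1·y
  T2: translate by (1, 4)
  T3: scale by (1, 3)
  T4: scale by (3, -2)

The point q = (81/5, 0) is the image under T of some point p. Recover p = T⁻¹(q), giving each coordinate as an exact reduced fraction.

T1 = [1 -1 0; 0 1 0; 0 0 1]
T2·T1 = [1 -1 1; 0 1 4; 0 0 1]
T3·…·T1 = [1 -1 1; 0 3 12; 0 0 1]
T4·…·T1 = [3 -3 3; 0 -6 -24; 0 0 1]
det M = -18; M⁻¹ = [1/3 -1/6 -5; 0 -1/6 -4; 0 0 1]
M⁻¹ · (81/5, 0)ᵀ = (2/5, -4)ᵀ

p = (2/5, -4)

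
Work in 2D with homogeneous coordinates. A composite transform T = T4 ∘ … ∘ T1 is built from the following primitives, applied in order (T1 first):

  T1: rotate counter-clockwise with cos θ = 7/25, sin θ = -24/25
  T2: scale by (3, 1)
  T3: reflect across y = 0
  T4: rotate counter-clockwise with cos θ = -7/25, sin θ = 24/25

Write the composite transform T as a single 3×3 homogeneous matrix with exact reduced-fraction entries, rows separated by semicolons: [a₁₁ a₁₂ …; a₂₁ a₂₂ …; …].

T = [-723/625 -336/625 0; 336/625 1777/625 0; 0 0 1]

T1 = [7/25 24/25 0; -24/25 7/25 0; 0 0 1]
T2·T1 = [21/25 72/25 0; -24/25 7/25 0; 0 0 1]
T3·…·T1 = [21/25 72/25 0; 24/25 -7/25 0; 0 0 1]
T4·…·T1 = [-723/625 -336/625 0; 336/625 1777/625 0; 0 0 1]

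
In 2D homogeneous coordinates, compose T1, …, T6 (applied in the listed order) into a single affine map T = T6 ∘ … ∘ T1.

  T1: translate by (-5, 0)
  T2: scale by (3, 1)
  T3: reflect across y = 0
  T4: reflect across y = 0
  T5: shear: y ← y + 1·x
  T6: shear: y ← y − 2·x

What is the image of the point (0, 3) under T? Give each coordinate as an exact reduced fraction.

T1 translate by (-5, 0): (0, 3) → (-5, 3)
T2 scale by (3, 1): (-5, 3) → (-15, 3)
T3 reflect across y = 0: (-15, 3) → (-15, -3)
T4 reflect across y = 0: (-15, -3) → (-15, 3)
T5 shear: y ← y + 1·x: (-15, 3) → (-15, -12)
T6 shear: y ← y − 2·x: (-15, -12) → (-15, 18)

T(p) = (-15, 18)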